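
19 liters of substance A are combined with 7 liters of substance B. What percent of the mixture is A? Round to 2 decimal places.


Volume of A = 19 L
Volume of B = 7 L
Total volume = 19 + 7 = 26 L
Percentage of A = (19/26) * 100
= 73.08%

73.08


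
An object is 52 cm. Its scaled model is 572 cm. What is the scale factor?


Original length = 52 cm
Scaled length = 572 cm
Scale factor = 572 / 52
= 11

11


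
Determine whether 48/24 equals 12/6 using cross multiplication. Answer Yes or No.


Cross multiply to check 48/24 = 12/6
Left cross product: 48 * 6 = 288
Right cross product: 24 * 12 = 288
288 = 288
Equal, so proportions match => Yes

Yes


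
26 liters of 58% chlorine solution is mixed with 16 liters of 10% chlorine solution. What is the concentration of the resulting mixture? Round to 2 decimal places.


Solute in mixture 1 = 58% of 26 L = 26*58/100 = 377/25 L
Solute in mixture 2 = 10% of 16 L = 16*10/100 = 8/5 L
Total solute = 377/25 + 8/5 = 417/25 L
Total volume = 26 + 16 = 42 L
Final concentration = 417/25/42 * 100 = 39.71%

39.71


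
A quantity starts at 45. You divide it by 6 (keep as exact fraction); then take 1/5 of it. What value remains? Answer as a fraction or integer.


Start with 45.
Step 1: Divide by 6: 45 / 6 = 15/2
Step 2: Take 1/5: 15/2 * 1/5 = 3/2
Final result = 3/2

3/2


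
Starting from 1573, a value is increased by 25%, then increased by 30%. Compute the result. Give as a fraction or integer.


Start: 1573
Step 1: increase by 25% => multiply by 125/100
  1573 * 125/100 = 7865/4
Step 2: increase by 30% => multiply by 130/100
  7865/4 * 130/100 = 20449/8
Final value = 20449/8

20449/8


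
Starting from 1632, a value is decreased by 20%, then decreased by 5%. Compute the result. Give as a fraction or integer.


Start: 1632
Step 1: decrease by 20% => multiply by 80/100
  1632 * 80/100 = 6528/5
Step 2: decrease by 5% => multiply by 95/100
  6528/5 * 95/100 = 31008/25
Final value = 31008/25

31008/25


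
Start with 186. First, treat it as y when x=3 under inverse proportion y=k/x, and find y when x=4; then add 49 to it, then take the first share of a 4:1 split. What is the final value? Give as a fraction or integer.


Start with 186.
Step 1: Inverse prop: k = (186)*3; new y = k/4 = 186*3/4 = 279/2
Step 2: Add 49: 279/2+49=377/2; split 4:1 first = 377/2*4/5 = 754/5
Final result = 754/5

754/5


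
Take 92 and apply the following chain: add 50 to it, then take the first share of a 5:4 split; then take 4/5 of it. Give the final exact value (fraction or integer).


Start with 92.
Step 1: Add 50: 92+50=142; split 5:4 first = 142*5/9 = 710/9
Step 2: Take 4/5: 710/9 * 4/5 = 568/9
Final result = 568/9

568/9


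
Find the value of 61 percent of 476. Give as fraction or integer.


Compute 61% of 476
Convert percentage: 61% = 61/100
Multiply: 476 * 61/100
= 29036/100
= 7259/25

7259/25


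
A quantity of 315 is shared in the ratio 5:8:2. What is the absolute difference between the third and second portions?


Total parts = 5 + 8 + 2 = 15
Value per part = 315 / 15 = 21
Shares: 5*21=105, 8*21=168, 2*21=42
Third share = 42, second share = 168
Difference = |42 - 168| = 126

126


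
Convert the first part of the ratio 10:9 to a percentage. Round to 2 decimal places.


Total parts = 10 + 9 = 19
First part fraction = 10/19
Percentage = (10/19) * 100
= 0.526316 * 100
= 52.63%

52.63


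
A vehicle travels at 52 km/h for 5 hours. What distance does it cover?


Using distance = speed * time
Speed = 52 km/h
Time = 5 hours
Distance = 52 * 5
= 260 km

260


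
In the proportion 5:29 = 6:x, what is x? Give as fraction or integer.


Setting up: 5/29 = 6/x
Cross multiply: 5 * x = 29 * 6
5x = 174
x = 174/5
x = 174/5

174/5


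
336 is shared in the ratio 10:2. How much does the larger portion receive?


Total parts = 10 + 2 = 12
Value per part = 336 / 12 = 28
First share = 10 * 28 = 280
Second share = 2 * 28 = 56
Larger share = 280

280


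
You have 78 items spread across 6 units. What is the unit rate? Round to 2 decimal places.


Total items = 78
Number of units = 6
Unit rate = 78 / 6
= 13 items per unit

13


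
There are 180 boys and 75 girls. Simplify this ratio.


Find GCD(180, 75)
GCD = 15
Divide both by 15: 180/15 = 12, 75/15 = 5
Simplified ratio = 12:5

12:5


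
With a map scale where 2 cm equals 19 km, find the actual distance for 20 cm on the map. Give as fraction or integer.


Map scale: 2 cm = 19 km
Measured distance on map = 20 cm
Set up proportion: 20 * 19 / 2
= 380 / 2
= 190 km

190


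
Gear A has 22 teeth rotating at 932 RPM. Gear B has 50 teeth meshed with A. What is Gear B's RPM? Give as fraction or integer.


Gear ratio: teeth_A * RPM_A = teeth_B * RPM_B
22 * 932 = 50 * RPM_B
20504 = 50 * RPM_B
RPM_B = 20504 / 50
RPM_B = 10252/25

10252/25


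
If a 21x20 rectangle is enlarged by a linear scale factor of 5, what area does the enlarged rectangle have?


Original dimensions: 21 x 20
Enlargement factor = 5
New width = 21 * 5 = 105
New height = 20 * 5 = 100
New area = 105 * 100 = 10500

10500


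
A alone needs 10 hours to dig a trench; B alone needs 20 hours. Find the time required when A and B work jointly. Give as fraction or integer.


Rate of A = 1/10 job per hour
Rate of B = 1/20 job per hour
Combined rate = 1/10 + 1/20
Find common denominator: (20 + 10)/(10*20) = 30/200
Combined rate = 3/20 job per hour
Time together = 1 / (3/20) = 20/3 hours

20/3


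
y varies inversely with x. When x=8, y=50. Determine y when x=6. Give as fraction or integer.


Inverse proportion: y = k/x
Find k: k = 8 * 50 = 400
Compute y at x=6: y = 400/6
y = 200/3

200/3


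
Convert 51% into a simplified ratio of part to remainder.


Part = 51%, Remainder = 49%
Ratio = 51:49
GCD(51, 49) = 1
Simplify: 51:49 = 51:49

51:49


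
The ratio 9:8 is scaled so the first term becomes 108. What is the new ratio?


Original ratio: 9:8
First term target: 108
Scale factor = 108 / 9 = 12
Multiply second term: 8 * 12 = 96
Equivalent ratio = 108:96

108:96


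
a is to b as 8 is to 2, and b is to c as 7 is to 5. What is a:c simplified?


Given a:b = 8:2 and b:c = 7:5
Make b consistent. Multiply first ratio by 7: a:b = 56:14
Multiply second ratio by 2: b:c = 14:10
Now b = 14 in both, so a:b:c = 56:14:10
Therefore a:c = 56:10
Simplify by GCD: a:c = 28:5

28:5


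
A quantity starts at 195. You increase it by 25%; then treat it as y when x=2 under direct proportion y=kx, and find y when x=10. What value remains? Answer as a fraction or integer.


Start with 195.
Step 1: Increase by 25%: 195 * 125/100 = 975/4
Step 2: Direct prop: k = (975/4)/2; new y = k*10 = 975/4*10/2 = 4875/4
Final result = 4875/4

4875/4


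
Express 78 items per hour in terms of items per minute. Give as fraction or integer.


Converting from per hour to per minute
Rate = 78 items per hour
Divide by 60: 78/60
= 13/10 items per minute

13/10


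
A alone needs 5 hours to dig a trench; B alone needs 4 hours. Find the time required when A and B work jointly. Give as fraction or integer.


Rate of A = 1/5 job per hour
Rate of B = 1/4 job per hour
Combined rate = 1/5 + 1/4
Find common denominator: (4 + 5)/(5*4) = 9/20
Combined rate = 9/20 job per hour
Time together = 1 / (9/20) = 20/9 hours

20/9


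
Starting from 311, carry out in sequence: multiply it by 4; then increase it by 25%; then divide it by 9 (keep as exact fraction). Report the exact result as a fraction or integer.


Start with 311.
Step 1: Multiply by 4: 311 * 4 = 1244
Step 2: Increase by 25%: 1244 * 125/100 = 1555
Step 3: Divide by 9: 1555 / 9 = 1555/9
Final result = 1555/9

1555/9


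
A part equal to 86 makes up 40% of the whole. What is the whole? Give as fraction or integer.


Given: 86 is 40% of the whole
Set up: 86 = 40/100 * whole
whole = 86 * 100 / 40
whole = 8600 / 40
whole = 215

215


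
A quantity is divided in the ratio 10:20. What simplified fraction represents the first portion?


Total parts = 10 + 20 = 30
First part fraction = 10/30
Simplify: 10/30 = 1/3

1/3


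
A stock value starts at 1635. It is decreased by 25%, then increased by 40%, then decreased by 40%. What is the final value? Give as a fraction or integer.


Start: 1635
Step 1: decrease by 25% => multiply by 75/100
  1635 * 75/100 = 4905/4
Step 2: increase by 40% => multiply by 140/100
  4905/4 * 140/100 = 6867/4
Step 3: decrease by 40% => multiply by 60/100
  6867/4 * 60/100 = 20601/20
Final value = 20601/20

20601/20


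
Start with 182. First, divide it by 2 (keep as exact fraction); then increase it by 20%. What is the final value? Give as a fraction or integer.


Start with 182.
Step 1: Divide by 2: 182 / 2 = 91
Step 2: Increase by 20%: 91 * 120/100 = 546/5
Final result = 546/5

546/5


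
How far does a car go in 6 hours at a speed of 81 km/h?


Using distance = speed * time
Speed = 81 km/h
Time = 6 hours
Distance = 81 * 6
= 486 km

486


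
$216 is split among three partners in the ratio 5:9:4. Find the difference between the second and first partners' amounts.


Total parts = 5 + 9 + 4 = 18
Value per part = 216 / 18 = 12
Shares: 5*12=60, 9*12=108, 4*12=48
Second share = 108, first share = 60
Difference = |108 - 60| = 48

48


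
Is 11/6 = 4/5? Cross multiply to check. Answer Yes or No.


Cross multiply to check 11/6 = 4/5
Left cross product: 11 * 5 = 55
Right cross product: 6 * 4 = 24
55 != 24
Not equal, so proportions differ => No

No


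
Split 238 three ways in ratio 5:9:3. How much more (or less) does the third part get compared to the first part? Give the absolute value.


Total parts = 5 + 9 + 3 = 17
Value per part = 238 / 17 = 14
Shares: 5*14=70, 9*14=126, 3*14=42
Third share = 42, first share = 70
Difference = |42 - 70| = 28

28


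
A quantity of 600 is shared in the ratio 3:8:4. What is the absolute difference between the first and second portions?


Total parts = 3 + 8 + 4 = 15
Value per part = 600 / 15 = 40
Shares: 3*40=120, 8*40=320, 4*40=160
First share = 120, second share = 320
Difference = |120 - 320| = 200

200


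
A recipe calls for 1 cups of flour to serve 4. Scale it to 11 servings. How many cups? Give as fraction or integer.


Original: 1 cups for 4 servings
Target servings = 11
Scaling factor = 11/4
New amount = 1 * 11/4
= 11/4
= 11/4 cups

11/4


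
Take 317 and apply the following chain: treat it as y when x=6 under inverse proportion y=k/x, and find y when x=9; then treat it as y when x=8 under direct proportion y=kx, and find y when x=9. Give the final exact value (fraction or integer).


Start with 317.
Step 1: Inverse prop: k = (317)*6; new y = k/9 = 317*6/9 = 634/3
Step 2: Direct prop: k = (634/3)/8; new y = k*9 = 634/3*9/8 = 951/4
Final result = 951/4

951/4


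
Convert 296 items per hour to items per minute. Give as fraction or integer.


Converting from per hour to per minute
Rate = 296 items per hour
Divide by 60: 296/60
= 74/15 items per minute

74/15


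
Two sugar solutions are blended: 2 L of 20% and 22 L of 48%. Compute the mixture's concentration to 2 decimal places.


Solute in mixture 1 = 20% of 2 L = 2*20/100 = 2/5 L
Solute in mixture 2 = 48% of 22 L = 22*48/100 = 264/25 L
Total solute = 2/5 + 264/25 = 274/25 L
Total volume = 2 + 22 = 24 L
Final concentration = 274/25/24 * 100 = 45.67%

45.67


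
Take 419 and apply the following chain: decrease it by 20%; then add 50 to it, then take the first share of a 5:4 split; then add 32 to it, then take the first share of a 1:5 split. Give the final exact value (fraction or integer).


Start with 419.
Step 1: Decrease by 20%: 419 * 80/100 = 1676/5
Step 2: Add 50: 1676/5+50=1926/5; split 5:4 first = 1926/5*5/9 = 214
Step 3: Add 32: 214+32=246; split 1:5 first = 246*1/6 = 41
Final result = 41

41


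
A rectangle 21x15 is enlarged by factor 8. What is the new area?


Original dimensions: 21 x 15
Enlargement factor = 8
New width = 21 * 8 = 168
New height = 15 * 8 = 120
New area = 168 * 120 = 20160

20160


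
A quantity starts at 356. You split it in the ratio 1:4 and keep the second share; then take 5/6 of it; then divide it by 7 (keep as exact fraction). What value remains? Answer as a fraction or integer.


Start with 356.
Step 1: Split 1:4, second share = 356 * 4/5 = 1424/5
Step 2: Take 5/6: 1424/5 * 5/6 = 712/3
Step 3: Divide by 7: 712/3 / 7 = 712/21
Final result = 712/21

712/21


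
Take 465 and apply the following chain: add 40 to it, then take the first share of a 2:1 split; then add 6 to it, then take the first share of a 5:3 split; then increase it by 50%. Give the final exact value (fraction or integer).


Start with 465.
Step 1: Add 40: 465+40=505; split 2:1 first = 505*2/3 = 1010/3
Step 2: Add 6: 1010/3+6=1028/3; split 5:3 first = 1028/3*5/8 = 1285/6
Step 3: Increase by 50%: 1285/6 * 150/100 = 1285/4
Final result = 1285/4

1285/4


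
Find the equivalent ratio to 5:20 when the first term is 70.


Original ratio: 5:20
First term target: 70
Scale factor = 70 / 5 = 14
Multiply second term: 20 * 14 = 280
Equivalent ratio = 70:280

70:280


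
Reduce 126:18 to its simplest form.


Find GCD(126, 18)
GCD = 18
Divide both by 18: 126/18 = 7, 18/18 = 1
Simplified ratio = 7:1

7:1


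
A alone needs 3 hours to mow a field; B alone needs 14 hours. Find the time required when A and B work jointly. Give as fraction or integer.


Rate of A = 1/3 job per hour
Rate of B = 1/14 job per hour
Combined rate = 1/3 + 1/14
Find common denominator: (14 + 3)/(3*14) = 17/42
Combined rate = 17/42 job per hour
Time together = 1 / (17/42) = 42/17 hours

42/17


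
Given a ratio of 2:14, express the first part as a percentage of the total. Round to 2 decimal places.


Total parts = 2 + 14 = 16
First part fraction = 2/16
Percentage = (2/16) * 100
= 0.125 * 100
= 12.50%

12.50


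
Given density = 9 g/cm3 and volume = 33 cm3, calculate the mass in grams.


Using mass = density * volume
Density = 9 g/cm3
Volume = 33 cm3
Mass = 9 * 33
= 297 g

297


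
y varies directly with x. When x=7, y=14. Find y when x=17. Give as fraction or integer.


Direct proportion: y = kx
Find k: k = 14/7 = 2
Compute y at x=17: y = 2 * 17
y = 34

34


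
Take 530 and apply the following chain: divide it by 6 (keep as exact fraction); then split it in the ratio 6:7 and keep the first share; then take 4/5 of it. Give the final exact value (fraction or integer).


Start with 530.
Step 1: Divide by 6: 530 / 6 = 265/3
Step 2: Split 6:7, first share = 265/3 * 6/13 = 530/13
Step 3: Take 4/5: 530/13 * 4/5 = 424/13
Final result = 424/13

424/13


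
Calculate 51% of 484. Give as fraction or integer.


Compute 51% of 484
Convert percentage: 51% = 51/100
Multiply: 484 * 51/100
= 24684/100
= 6171/25

6171/25


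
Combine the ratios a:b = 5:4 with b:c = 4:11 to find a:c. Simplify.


Given a:b = 5:4 and b:c = 4:11
Make b consistent. Multiply first ratio by 4: a:b = 20:16
Multiply second ratio by 4: b:c = 16:44
Now b = 16 in both, so a:b:c = 20:16:44
Therefore a:c = 20:44
Simplify by GCD: a:c = 5:11

5:11


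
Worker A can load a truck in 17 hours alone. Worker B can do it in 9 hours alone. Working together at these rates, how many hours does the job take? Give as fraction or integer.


Rate of A = 1/17 job per hour
Rate of B = 1/9 job per hour
Combined rate = 1/17 + 1/9
Find common denominator: (9 + 17)/(17*9) = 26/153
Combined rate = 26/153 job per hour
Time together = 1 / (26/153) = 153/26 hours

153/26


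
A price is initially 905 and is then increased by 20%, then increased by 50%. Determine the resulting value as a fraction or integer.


Start: 905
Step 1: increase by 20% => multiply by 120/100
  905 * 120/100 = 1086
Step 2: increase by 50% => multiply by 150/100
  1086 * 150/100 = 1629
Final value = 1629

1629


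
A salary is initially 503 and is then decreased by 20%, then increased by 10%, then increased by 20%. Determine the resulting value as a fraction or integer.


Start: 503
Step 1: decrease by 20% => multiply by 80/100
  503 * 80/100 = 2012/5
Step 2: increase by 10% => multiply by 110/100
  2012/5 * 110/100 = 11066/25
Step 3: increase by 20% => multiply by 120/100
  11066/25 * 120/100 = 66396/125
Final value = 66396/125

66396/125


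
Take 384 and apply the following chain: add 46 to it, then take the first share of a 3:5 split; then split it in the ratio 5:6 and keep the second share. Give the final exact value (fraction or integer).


Start with 384.
Step 1: Add 46: 384+46=430; split 3:5 first = 430*3/8 = 645/4
Step 2: Split 5:6, second share = 645/4 * 6/11 = 1935/22
Final result = 1935/22

1935/22


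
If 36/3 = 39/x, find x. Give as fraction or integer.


Setting up: 36/3 = 39/x
Cross multiply: 36 * x = 3 * 39
36x = 117
x = 117/36
x = 13/4

13/4


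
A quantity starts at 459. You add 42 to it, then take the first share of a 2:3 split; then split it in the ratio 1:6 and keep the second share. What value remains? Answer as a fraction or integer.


Start with 459.
Step 1: Add 42: 459+42=501; split 2:3 first = 501*2/5 = 1002/5
Step 2: Split 1:6, second share = 1002/5 * 6/7 = 6012/35
Final result = 6012/35

6012/35


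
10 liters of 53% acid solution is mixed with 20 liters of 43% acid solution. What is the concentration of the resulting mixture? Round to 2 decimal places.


Solute in mixture 1 = 53% of 10 L = 10*53/100 = 53/10 L
Solute in mixture 2 = 43% of 20 L = 20*43/100 = 43/5 L
Total solute = 53/10 + 43/5 = 139/10 L
Total volume = 10 + 20 = 30 L
Final concentration = 139/10/30 * 100 = 46.33%

46.33


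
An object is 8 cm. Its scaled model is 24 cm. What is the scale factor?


Original length = 8 cm
Scaled length = 24 cm
Scale factor = 24 / 8
= 3

3


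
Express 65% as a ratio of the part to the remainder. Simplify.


Part = 65%, Remainder = 35%
Ratio = 65:35
GCD(65, 35) = 5
Simplify: 13:7 = 13:7

13:7


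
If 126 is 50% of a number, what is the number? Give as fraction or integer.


Given: 126 is 50% of the whole
Set up: 126 = 50/100 * whole
whole = 126 * 100 / 50
whole = 12600 / 50
whole = 252

252


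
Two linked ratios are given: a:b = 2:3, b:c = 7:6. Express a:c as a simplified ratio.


Given a:b = 2:3 and b:c = 7:6
Make b consistent. Multiply first ratio by 7: a:b = 14:21
Multiply second ratio by 3: b:c = 21:18
Now b = 21 in both, so a:b:c = 14:21:18
Therefore a:c = 14:18
Simplify by GCD: a:c = 7:9

7:9


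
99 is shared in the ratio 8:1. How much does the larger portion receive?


Total parts = 8 + 1 = 9
Value per part = 99 / 9 = 11
First share = 8 * 11 = 88
Second share = 1 * 11 = 11
Larger share = 88

88


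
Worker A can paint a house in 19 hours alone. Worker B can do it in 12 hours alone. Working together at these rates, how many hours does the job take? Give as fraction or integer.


Rate of A = 1/19 job per hour
Rate of B = 1/12 job per hour
Combined rate = 1/19 + 1/12
Find common denominator: (12 + 19)/(19*12) = 31/228
Combined rate = 31/228 job per hour
Time together = 1 / (31/228) = 228/31 hours

228/31


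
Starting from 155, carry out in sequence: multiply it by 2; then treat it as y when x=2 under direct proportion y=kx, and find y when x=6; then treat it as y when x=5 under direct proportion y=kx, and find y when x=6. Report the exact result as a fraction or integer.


Start with 155.
Step 1: Multiply by 2: 155 * 2 = 310
Step 2: Direct prop: k = (310)/2; new y = k*6 = 310*6/2 = 930
Step 3: Direct prop: k = (930)/5; new y = k*6 = 930*6/5 = 1116
Final result = 1116

1116


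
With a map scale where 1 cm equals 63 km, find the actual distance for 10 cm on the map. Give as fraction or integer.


Map scale: 1 cm = 63 km
Measured distance on map = 10 cm
Set up proportion: 10 * 63 / 1
= 630 / 1
= 630 km

630


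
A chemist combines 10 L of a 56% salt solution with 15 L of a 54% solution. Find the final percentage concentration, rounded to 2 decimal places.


Solute in mixture 1 = 56% of 10 L = 10*56/100 = 28/5 L
Solute in mixture 2 = 54% of 15 L = 15*54/100 = 81/10 L
Total solute = 28/5 + 81/10 = 137/10 L
Total volume = 10 + 15 = 25 L
Final concentration = 137/10/25 * 100 = 54.80%

54.80


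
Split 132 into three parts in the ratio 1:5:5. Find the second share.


Ratio = 1:5:5
Total parts = 1 + 5 + 5 = 11
Value per part = 132 / 11 = 12
First share = 1 * 12 = 12
Middle share = 5 * 12 = 60
Third share = 5 * 12 = 60

60


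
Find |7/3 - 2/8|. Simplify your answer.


Simplify: 7/3 = 7/3 and 2/8 = 1/4
Find common denominator: LCD = 12
Convert: 28/12 and 3/12
Difference = |28 - 3|/12 = 25/12
Simplified = 25/12

25/12


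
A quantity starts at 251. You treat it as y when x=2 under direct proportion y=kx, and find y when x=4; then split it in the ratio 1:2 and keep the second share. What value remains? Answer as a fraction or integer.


Start with 251.
Step 1: Direct prop: k = (251)/2; new y = k*4 = 251*4/2 = 502
Step 2: Split 1:2, second share = 502 * 2/3 = 1004/3
Final result = 1004/3

1004/3


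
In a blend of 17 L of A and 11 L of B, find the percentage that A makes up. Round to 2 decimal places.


Volume of A = 17 L
Volume of B = 11 L
Total volume = 17 + 11 = 28 L
Percentage of A = (17/28) * 100
= 60.71%

60.71


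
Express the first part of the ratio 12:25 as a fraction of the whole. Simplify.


Total parts = 12 + 25 = 37
First part fraction = 12/37
Simplify: 12/37 = 12/37

12/37


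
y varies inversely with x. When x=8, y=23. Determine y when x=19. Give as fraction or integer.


Inverse proportion: y = k/x
Find k: k = 8 * 23 = 184
Compute y at x=19: y = 184/19
y = 184/19

184/19


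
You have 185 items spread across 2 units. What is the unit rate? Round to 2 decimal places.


Total items = 185
Number of units = 2
Unit rate = 185 / 2
= 92.50 items per unit

92.50


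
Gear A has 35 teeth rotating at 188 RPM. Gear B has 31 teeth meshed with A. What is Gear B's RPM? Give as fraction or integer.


Gear ratio: teeth_A * RPM_A = teeth_B * RPM_B
35 * 188 = 31 * RPM_B
6580 = 31 * RPM_B
RPM_B = 6580 / 31
RPM_B = 6580/31

6580/31


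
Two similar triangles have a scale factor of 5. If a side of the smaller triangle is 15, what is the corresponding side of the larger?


Similar triangles have proportional sides
Scale factor = 5
Smaller side = 15
Corresponding larger side = 15 * 5
= 75

75


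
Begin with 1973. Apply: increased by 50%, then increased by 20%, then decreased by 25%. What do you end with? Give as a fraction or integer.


Start: 1973
Step 1: increase by 50% => multiply by 150/100
  1973 * 150/100 = 5919/2
Step 2: increase by 20% => multiply by 120/100
  5919/2 * 120/100 = 17757/5
Step 3: decrease by 25% => multiply by 75/100
  17757/5 * 75/100 = 53271/20
Final value = 53271/20

53271/20


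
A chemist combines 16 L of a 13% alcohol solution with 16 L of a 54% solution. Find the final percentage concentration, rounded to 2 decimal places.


Solute in mixture 1 = 13% of 16 L = 16*13/100 = 52/25 L
Solute in mixture 2 = 54% of 16 L = 16*54/100 = 216/25 L
Total solute = 52/25 + 216/25 = 268/25 L
Total volume = 16 + 16 = 32 L
Final concentration = 268/25/32 * 100 = 33.50%

33.50


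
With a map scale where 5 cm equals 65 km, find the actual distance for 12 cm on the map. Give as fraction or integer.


Map scale: 5 cm = 65 km
Measured distance on map = 12 cm
Set up proportion: 12 * 65 / 5
= 780 / 5
= 156 km

156


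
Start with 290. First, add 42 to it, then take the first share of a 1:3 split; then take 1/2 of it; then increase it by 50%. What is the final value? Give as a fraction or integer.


Start with 290.
Step 1: Add 42: 290+42=332; split 1:3 first = 332*1/4 = 83
Step 2: Take 1/2: 83 * 1/2 = 83/2
Step 3: Increase by 50%: 83/2 * 150/100 = 249/4
Final result = 249/4

249/4


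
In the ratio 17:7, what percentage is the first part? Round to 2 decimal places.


Total parts = 17 + 7 = 24
First part fraction = 17/24
Percentage = (17/24) * 100
= 0.708333 * 100
= 70.83%

70.83


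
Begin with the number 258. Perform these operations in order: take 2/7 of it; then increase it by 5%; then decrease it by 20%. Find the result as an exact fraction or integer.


Start with 258.
Step 1: Take 2/7: 258 * 2/7 = 516/7
Step 2: Increase by 5%: 516/7 * 105/100 = 387/5
Step 3: Decrease by 20%: 387/5 * 80/100 = 1548/25
Final result = 1548/25

1548/25


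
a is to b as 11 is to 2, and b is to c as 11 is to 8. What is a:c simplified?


Given a:b = 11:2 and b:c = 11:8
Make b consistent. Multiply first ratio by 11: a:b = 121:22
Multiply second ratio by 2: b:c = 22:16
Now b = 22 in both, so a:b:c = 121:22:16
Therefore a:c = 121:16
Simplify by GCD: a:c = 121:16

121:16


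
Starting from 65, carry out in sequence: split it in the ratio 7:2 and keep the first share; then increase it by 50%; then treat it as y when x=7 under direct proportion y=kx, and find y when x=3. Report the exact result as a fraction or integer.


Start with 65.
Step 1: Split 7:2, first share = 65 * 7/9 = 455/9
Step 2: Increase by 50%: 455/9 * 150/100 = 455/6
Step 3: Direct prop: k = (455/6)/7; new y = k*3 = 455/6*3/7 = 65/2
Final result = 65/2

65/2


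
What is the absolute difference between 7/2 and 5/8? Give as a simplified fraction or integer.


Simplify: 7/2 = 7/2 and 5/8 = 5/8
Find common denominator: LCD = 8
Convert: 28/8 and 5/8
Difference = |28 - 5|/8 = 23/8
Simplified = 23/8

23/8


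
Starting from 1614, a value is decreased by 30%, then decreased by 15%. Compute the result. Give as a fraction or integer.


Start: 1614
Step 1: decrease by 30% => multiply by 70/100
  1614 * 70/100 = 5649/5
Step 2: decrease by 15% => multiply by 85/100
  5649/5 * 85/100 = 96033/100
Final value = 96033/100

96033/100


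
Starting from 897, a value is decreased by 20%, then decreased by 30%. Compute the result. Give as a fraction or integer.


Start: 897
Step 1: decrease by 20% => multiply by 80/100
  897 * 80/100 = 3588/5
Step 2: decrease by 30% => multiply by 70/100
  3588/5 * 70/100 = 12558/25
Final value = 12558/25

12558/25


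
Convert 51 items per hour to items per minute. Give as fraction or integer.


Converting from per hour to per minute
Rate = 51 items per hour
Divide by 60: 51/60
= 17/20 items per minute

17/20


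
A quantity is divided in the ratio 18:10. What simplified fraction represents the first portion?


Total parts = 18 + 10 = 28
First part fraction = 18/28
Simplify: 18/28 = 9/14

9/14


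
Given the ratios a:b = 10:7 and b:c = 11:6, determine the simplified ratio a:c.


Given a:b = 10:7 and b:c = 11:6
Make b consistent. Multiply first ratio by 11: a:b = 110:77
Multiply second ratio by 7: b:c = 77:42
Now b = 77 in both, so a:b:c = 110:77:42
Therefore a:c = 110:42
Simplify by GCD: a:c = 55:21

55:21


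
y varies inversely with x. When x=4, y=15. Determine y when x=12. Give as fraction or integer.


Inverse proportion: y = k/x
Find k: k = 4 * 15 = 60
Compute y at x=12: y = 60/12
y = 5

5


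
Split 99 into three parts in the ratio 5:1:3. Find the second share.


Ratio = 5:1:3
Total parts = 5 + 1 + 3 = 9
Value per part = 99 / 9 = 11
First share = 5 * 11 = 55
Middle share = 1 * 11 = 11
Third share = 3 * 11 = 33

11


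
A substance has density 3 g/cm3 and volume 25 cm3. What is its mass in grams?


Using mass = density * volume
Density = 3 g/cm3
Volume = 25 cm3
Mass = 3 * 25
= 75 g

75


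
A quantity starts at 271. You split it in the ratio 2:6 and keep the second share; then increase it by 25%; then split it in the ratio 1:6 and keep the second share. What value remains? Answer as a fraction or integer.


Start with 271.
Step 1: Split 2:6, second share = 271 * 6/8 = 813/4
Step 2: Increase by 25%: 813/4 * 125/100 = 4065/16
Step 3: Split 1:6, second share = 4065/16 * 6/7 = 12195/56
Final result = 12195/56

12195/56


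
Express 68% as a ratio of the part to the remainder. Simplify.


Part = 68%, Remainder = 32%
Ratio = 68:32
GCD(68, 32) = 4
Simplify: 17:8 = 17:8

17:8


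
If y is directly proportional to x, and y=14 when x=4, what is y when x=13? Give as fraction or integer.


Direct proportion: y = kx
Find k: k = 14/4 = 7/2
Compute y at x=13: y = 7/2 * 13
y = 91/2

91/2


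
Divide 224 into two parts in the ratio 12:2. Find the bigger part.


Total parts = 12 + 2 = 14
Value per part = 224 / 14 = 16
First share = 12 * 16 = 192
Second share = 2 * 16 = 32
Larger share = 192

192


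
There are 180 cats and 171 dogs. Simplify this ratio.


Find GCD(180, 171)
GCD = 9
Divide both by 9: 180/9 = 20, 171/9 = 19
Simplified ratio = 20:19

20:19


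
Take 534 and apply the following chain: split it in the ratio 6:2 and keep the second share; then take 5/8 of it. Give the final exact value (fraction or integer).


Start with 534.
Step 1: Split 6:2, second share = 534 * 2/8 = 267/2
Step 2: Take 5/8: 267/2 * 5/8 = 1335/16
Final result = 1335/16

1335/16


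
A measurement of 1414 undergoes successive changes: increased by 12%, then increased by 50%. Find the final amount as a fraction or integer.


Start: 1414
Step 1: increase by 12% => multiply by 112/100
  1414 * 112/100 = 39592/25
Step 2: increase by 50% => multiply by 150/100
  39592/25 * 150/100 = 59388/25
Final value = 59388/25

59388/25


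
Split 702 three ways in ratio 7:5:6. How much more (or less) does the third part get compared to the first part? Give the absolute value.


Total parts = 7 + 5 + 6 = 18
Value per part = 702 / 18 = 39
Shares: 7*39=273, 5*39=195, 6*39=234
Third share = 234, first share = 273
Difference = |234 - 273| = 39

39


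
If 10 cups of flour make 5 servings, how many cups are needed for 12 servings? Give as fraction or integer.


Original: 10 cups for 5 servings
Target servings = 12
Scaling factor = 12/5
New amount = 10 * 12/5
= 120/5
= 24 cups

24


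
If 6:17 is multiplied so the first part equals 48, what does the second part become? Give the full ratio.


Original ratio: 6:17
First term target: 48
Scale factor = 48 / 6 = 8
Multiply second term: 17 * 8 = 136
Equivalent ratio = 48:136

48:136


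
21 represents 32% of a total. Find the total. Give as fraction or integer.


Given: 21 is 32% of the whole
Set up: 21 = 32/100 * whole
whole = 21 * 100 / 32
whole = 2100 / 32
whole = 525/8

525/8


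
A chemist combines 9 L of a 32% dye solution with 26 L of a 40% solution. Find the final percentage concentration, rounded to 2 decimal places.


Solute in mixture 1 = 32% of 9 L = 9*32/100 = 72/25 L
Solute in mixture 2 = 40% of 26 L = 26*40/100 = 52/5 L
Total solute = 72/25 + 52/5 = 332/25 L
Total volume = 9 + 26 = 35 L
Final concentration = 332/25/35 * 100 = 37.94%

37.94


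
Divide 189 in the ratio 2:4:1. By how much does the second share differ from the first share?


Total parts = 2 + 4 + 1 = 7
Value per part = 189 / 7 = 27
Shares: 2*27=54, 4*27=108, 1*27=27
Second share = 108, first share = 54
Difference = |108 - 54| = 54

54


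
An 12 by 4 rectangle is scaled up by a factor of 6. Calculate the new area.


Original dimensions: 12 x 4
Enlargement factor = 6
New width = 12 * 6 = 72
New height = 4 * 6 = 24
New area = 72 * 24 = 1728

1728


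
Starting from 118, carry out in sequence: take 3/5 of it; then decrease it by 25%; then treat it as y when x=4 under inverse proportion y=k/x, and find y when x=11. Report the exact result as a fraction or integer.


Start with 118.
Step 1: Take 3/5: 118 * 3/5 = 354/5
Step 2: Decrease by 25%: 354/5 * 75/100 = 531/10
Step 3: Inverse prop: k = (531/10)*4; new y = k/11 = 531/10*4/11 = 1062/55
Final result = 1062/55

1062/55


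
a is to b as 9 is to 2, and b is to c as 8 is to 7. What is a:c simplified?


Given a:b = 9:2 and b:c = 8:7
Make b consistent. Multiply first ratio by 8: a:b = 72:16
Multiply second ratio by 2: b:c = 16:14
Now b = 16 in both, so a:b:c = 72:16:14
Therefore a:c = 72:14
Simplify by GCD: a:c = 36:7

36:7


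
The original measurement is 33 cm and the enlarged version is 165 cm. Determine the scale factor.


Original length = 33 cm
Scaled length = 165 cm
Scale factor = 165 / 33
= 5

5


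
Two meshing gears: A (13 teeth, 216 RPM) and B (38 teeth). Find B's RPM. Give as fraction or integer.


Gear ratio: teeth_A * RPM_A = teeth_B * RPM_B
13 * 216 = 38 * RPM_B
2808 = 38 * RPM_B
RPM_B = 2808 / 38
RPM_B = 1404/19

1404/19


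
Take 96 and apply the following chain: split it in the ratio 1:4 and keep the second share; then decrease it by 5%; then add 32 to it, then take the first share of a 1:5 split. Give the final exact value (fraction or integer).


Start with 96.
Step 1: Split 1:4, second share = 96 * 4/5 = 384/5
Step 2: Decrease by 5%: 384/5 * 95/100 = 1824/25
Step 3: Add 32: 1824/25+32=2624/25; split 1:5 first = 2624/25*1/6 = 1312/75
Final result = 1312/75

1312/75


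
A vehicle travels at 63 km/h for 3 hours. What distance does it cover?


Using distance = speed * time
Speed = 63 km/h
Time = 3 hours
Distance = 63 * 3
= 189 km

189


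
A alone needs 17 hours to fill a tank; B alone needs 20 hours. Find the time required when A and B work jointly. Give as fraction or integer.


Rate of A = 1/17 job per hour
Rate of B = 1/20 job per hour
Combined rate = 1/17 + 1/20
Find common denominator: (20 + 17)/(17*20) = 37/340
Combined rate = 37/340 job per hour
Time together = 1 / (37/340) = 340/37 hours

340/37


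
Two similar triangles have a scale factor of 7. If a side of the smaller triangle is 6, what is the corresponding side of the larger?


Similar triangles have proportional sides
Scale factor = 7
Smaller side = 6
Corresponding larger side = 6 * 7
= 42

42


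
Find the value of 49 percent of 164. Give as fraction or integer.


Compute 49% of 164
Convert percentage: 49% = 49/100
Multiply: 164 * 49/100
= 8036/100
= 2009/25

2009/25


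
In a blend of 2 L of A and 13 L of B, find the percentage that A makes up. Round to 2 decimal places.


Volume of A = 2 L
Volume of B = 13 L
Total volume = 2 + 13 = 15 L
Percentage of A = (2/15) * 100
= 13.33%

13.33


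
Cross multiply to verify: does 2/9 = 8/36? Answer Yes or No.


Cross multiply to check 2/9 = 8/36
Left cross product: 2 * 36 = 72
Right cross product: 9 * 8 = 72
72 = 72
Equal, so proportions match => Yes

Yes


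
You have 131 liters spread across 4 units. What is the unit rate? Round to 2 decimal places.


Total liters = 131
Number of units = 4
Unit rate = 131 / 4
= 32.75 liters per unit

32.75


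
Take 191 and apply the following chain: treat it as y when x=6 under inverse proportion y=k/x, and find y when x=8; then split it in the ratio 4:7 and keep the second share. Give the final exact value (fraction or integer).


Start with 191.
Step 1: Inverse prop: k = (191)*6; new y = k/8 = 191*6/8 = 573/4
Step 2: Split 4:7, second share = 573/4 * 7/11 = 4011/44
Final result = 4011/44

4011/44


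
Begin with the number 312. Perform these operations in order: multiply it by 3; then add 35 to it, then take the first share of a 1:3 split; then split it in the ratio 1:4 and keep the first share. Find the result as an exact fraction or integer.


Start with 312.
Step 1: Multiply by 3: 312 * 3 = 936
Step 2: Add 35: 936+35=971; split 1:3 first = 971*1/4 = 971/4
Step 3: Split 1:4, first share = 971/4 * 1/5 = 971/20
Final result = 971/20

971/20


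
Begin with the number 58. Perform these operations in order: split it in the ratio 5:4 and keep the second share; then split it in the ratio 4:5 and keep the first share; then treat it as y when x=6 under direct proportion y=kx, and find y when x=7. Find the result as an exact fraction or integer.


Start with 58.
Step 1: Split 5:4, second share = 58 * 4/9 = 232/9
Step 2: Split 4:5, first share = 232/9 * 4/9 = 928/81
Step 3: Direct prop: k = (928/81)/6; new y = k*7 = 928/81*7/6 = 3248/243
Final result = 3248/243

3248/243


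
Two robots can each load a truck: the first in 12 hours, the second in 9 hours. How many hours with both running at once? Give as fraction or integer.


Rate of A = 1/12 job per hour
Rate of B = 1/9 job per hour
Combined rate = 1/12 + 1/9
Find common denominator: (9 + 12)/(12*9) = 21/108
Combined rate = 7/36 job per hour
Time together = 1 / (7/36) = 36/7 hours

36/7


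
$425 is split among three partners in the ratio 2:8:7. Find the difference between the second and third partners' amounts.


Total parts = 2 + 8 + 7 = 17
Value per part = 425 / 17 = 25
Shares: 2*25=50, 8*25=200, 7*25=175
Second share = 200, third share = 175
Difference = |200 - 175| = 25

25


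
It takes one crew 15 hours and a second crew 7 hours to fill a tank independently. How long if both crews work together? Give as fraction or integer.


Rate of A = 1/15 job per hour
Rate of B = 1/7 job per hour
Combined rate = 1/15 + 1/7
Find common denominator: (7 + 15)/(15*7) = 22/105
Combined rate = 22/105 job per hour
Time together = 1 / (22/105) = 105/22 hours

105/22


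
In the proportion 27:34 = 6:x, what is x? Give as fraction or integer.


Setting up: 27/34 = 6/x
Cross multiply: 27 * x = 34 * 6
27x = 204
x = 204/27
x = 68/9

68/9


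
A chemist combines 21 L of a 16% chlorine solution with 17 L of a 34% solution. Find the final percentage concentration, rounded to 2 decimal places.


Solute in mixture 1 = 16% of 21 L = 21*16/100 = 84/25 L
Solute in mixture 2 = 34% of 17 L = 17*34/100 = 289/50 L
Total solute = 84/25 + 289/50 = 457/50 L
Total volume = 21 + 17 = 38 L
Final concentration = 457/50/38 * 100 = 24.05%

24.05


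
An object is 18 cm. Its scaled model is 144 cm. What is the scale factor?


Original length = 18 cm
Scaled length = 144 cm
Scale factor = 144 / 18
= 8

8


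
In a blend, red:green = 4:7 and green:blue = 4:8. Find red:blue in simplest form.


Given a:b = 4:7 and b:c = 4:8
Make b consistent. Multiply first ratio by 4: a:b = 16:28
Multiply second ratio by 7: b:c = 28:56
Now b = 28 in both, so a:b:c = 16:28:56
Therefore a:c = 16:56
Simplify by GCD: a:c = 2:7

2:7


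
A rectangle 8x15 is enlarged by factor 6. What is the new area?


Original dimensions: 8 x 15
Enlargement factor = 6
New width = 8 * 6 = 48
New height = 15 * 6 = 90
New area = 48 * 90 = 4320

4320


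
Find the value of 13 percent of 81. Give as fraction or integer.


Compute 13% of 81
Convert percentage: 13% = 13/100
Multiply: 81 * 13/100
= 1053/100
= 1053/100

1053/100


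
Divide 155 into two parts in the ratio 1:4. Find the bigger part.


Total parts = 1 + 4 = 5
Value per part = 155 / 5 = 31
First share = 1 * 31 = 31
Second share = 4 * 31 = 124
Larger share = 124

124


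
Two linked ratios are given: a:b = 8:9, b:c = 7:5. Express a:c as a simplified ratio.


Given a:b = 8:9 and b:c = 7:5
Make b consistent. Multiply first ratio by 7: a:b = 56:63
Multiply second ratio by 9: b:c = 63:45
Now b = 63 in both, so a:b:c = 56:63:45
Therefore a:c = 56:45
Simplify by GCD: a:c = 56:45

56:45


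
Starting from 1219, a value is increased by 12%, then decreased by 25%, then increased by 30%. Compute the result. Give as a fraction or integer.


Start: 1219
Step 1: increase by 12% => multiply by 112/100
  1219 * 112/100 = 34132/25
Step 2: decrease by 25% => multiply by 75/100
  34132/25 * 75/100 = 25599/25
Step 3: increase by 30% => multiply by 130/100
  25599/25 * 130/100 = 332787/250
Final value = 332787/250

332787/250


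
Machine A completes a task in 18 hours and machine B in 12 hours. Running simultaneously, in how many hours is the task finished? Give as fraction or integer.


Rate of A = 1/18 job per hour
Rate of B = 1/12 job per hour
Combined rate = 1/18 + 1/12
Find common denominator: (12 + 18)/(18*12) = 30/216
Combined rate = 5/36 job per hour
Time together = 1 / (5/36) = 36/5 hours

36/5


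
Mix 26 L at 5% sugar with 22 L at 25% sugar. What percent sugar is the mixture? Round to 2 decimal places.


Solute in mixture 1 = 5% of 26 L = 26*5/100 = 13/10 L
Solute in mixture 2 = 25% of 22 L = 22*25/100 = 11/2 L
Total solute = 13/10 + 11/2 = 34/5 L
Total volume = 26 + 22 = 48 L
Final concentration = 34/5/48 * 100 = 14.17%

14.17
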